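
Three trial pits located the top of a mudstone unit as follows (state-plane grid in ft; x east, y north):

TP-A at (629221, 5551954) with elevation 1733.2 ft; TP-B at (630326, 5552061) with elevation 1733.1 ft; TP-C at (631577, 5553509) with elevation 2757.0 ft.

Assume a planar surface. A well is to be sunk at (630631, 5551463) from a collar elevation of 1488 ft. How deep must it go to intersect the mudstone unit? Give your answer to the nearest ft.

Let the plane be z = a·x + b·y + c.
TP-B−TP-A: 1105a + 107b = −0.1;  TP-C−TP-A: 2356a + 1555b = 1023.8.
Solving gives a = −0.07482156, b = 0.77175537.
Then c = 1733.2 − a·629221 − b·5551954 = −4235937.80.
At (630631, 5551463): z_contact = −47184.8 + 4284371.4 − 4235937.80 = 1248.8 ft.
Depth below ground = 1488 − 1248.8 = 239 ft.

239 ft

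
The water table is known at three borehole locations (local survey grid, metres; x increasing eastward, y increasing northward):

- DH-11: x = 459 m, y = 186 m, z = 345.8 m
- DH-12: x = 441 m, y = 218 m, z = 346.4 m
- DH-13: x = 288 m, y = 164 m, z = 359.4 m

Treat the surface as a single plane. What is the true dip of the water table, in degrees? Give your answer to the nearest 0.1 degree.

Two edge vectors: DH-11→DH-12 = (-18, 32, 0.6), DH-11→DH-13 = (-171, -22, 13.6).
Normal n = (DH-11→DH-12) × (DH-11→DH-13) = (448.4, 142.2, 5868).
So ∂z/∂x = −n_x/n_z = −0.07641 and ∂z/∂y = −n_y/n_z = −0.02423.
Gradient magnitude |∇z| = √(a² + b²) = √(0.00584 + 0.00059) = 0.08016.
True dip = arctan(0.08016) = 4.6°, dipping toward ENE (azimuth ≈ 072°).

4.6°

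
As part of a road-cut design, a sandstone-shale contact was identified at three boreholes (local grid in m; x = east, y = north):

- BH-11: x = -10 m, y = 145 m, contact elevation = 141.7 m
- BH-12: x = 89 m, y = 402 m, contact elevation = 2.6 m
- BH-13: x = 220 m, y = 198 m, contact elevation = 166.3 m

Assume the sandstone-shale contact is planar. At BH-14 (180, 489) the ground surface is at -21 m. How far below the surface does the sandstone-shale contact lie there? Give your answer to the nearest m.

9 m

Two edge vectors: BH-11→BH-12 = (99, 257, -139.1), BH-11→BH-13 = (230, 53, 24.6).
Normal n = (BH-11→BH-12) × (BH-11→BH-13) = (13694.5, -34428.4, -53863).
So ∂z/∂x = −n_x/n_z = 0.25425 and ∂z/∂y = −n_y/n_z = −0.63918.
Intercept c from BH-11: 141.7 + 2.54 + 92.68 = 236.92.
At (180, 489): z_contact = 45.8 − 312.6 + 236.92 = -29.9 m.
Depth below ground = -21 − (-29.9) = 9 m.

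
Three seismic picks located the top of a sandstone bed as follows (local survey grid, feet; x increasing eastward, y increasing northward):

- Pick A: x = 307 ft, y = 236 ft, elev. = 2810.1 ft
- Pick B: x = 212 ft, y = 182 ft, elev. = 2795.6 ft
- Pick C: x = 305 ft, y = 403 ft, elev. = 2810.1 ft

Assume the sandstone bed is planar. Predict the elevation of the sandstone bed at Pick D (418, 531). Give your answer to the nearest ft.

2827 ft

Two edge vectors: Pick A→Pick B = (-95, -54, -14.5), Pick A→Pick C = (-2, 167, 0).
Normal n = (Pick A→Pick B) × (Pick A→Pick C) = (2421.5, 29, -15973).
So ∂z/∂x = −n_x/n_z = 0.15160 and ∂z/∂y = −n_y/n_z = 0.00182.
Intercept c from Pick A: 2810.1 − 46.54 − 0.43 = 2763.13.
At (418, 531): z = 63.4 + 1.0 + 2763.13 = 2827.5 ft.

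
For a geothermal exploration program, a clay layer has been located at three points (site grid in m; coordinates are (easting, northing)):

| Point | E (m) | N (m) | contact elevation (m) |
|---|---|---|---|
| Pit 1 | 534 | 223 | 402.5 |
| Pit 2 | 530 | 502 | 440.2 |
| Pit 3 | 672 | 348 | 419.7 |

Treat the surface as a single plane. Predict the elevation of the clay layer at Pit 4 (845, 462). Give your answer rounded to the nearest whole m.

435 m

Let the plane be z = a·E + b·N + c.
Pit 2−Pit 1: −4a + 279b = 37.7;  Pit 3−Pit 1: 138a + 125b = 17.2.
Solving gives a = 0.00221, b = 0.13516.
Then c = 402.5 − a·534 − b·223 = 371.18.
At (845, 462): z = 1.9 + 62.4 + 371.18 = 435.5 m.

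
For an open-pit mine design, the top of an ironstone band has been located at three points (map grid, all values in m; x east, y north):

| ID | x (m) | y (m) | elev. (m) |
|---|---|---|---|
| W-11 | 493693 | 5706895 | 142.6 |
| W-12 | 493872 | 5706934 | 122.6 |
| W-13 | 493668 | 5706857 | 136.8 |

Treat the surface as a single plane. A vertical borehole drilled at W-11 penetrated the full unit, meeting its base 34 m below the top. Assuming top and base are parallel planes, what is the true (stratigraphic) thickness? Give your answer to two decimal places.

Let the plane be z = a·x + b·y + c.
W-12−W-11: 179a + 39b = −20;  W-13−W-11: −25a − 38b = −5.8.
Solving gives a = −0.16925, b = 0.26398.
|∇z| = √(a²+b²) = 0.31357, so dip δ = arctan(0.31357) = 17.41°.
True thickness = vertical thickness × cos δ = 34 × cos 17.41° = 32.44 m.

32.44 m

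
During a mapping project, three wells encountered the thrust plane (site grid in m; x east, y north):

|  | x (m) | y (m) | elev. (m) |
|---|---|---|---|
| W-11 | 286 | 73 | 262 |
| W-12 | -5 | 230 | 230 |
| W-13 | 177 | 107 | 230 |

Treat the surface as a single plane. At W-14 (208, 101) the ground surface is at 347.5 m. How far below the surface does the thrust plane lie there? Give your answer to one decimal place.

Let the plane be z = a·x + b·y + c.
W-12−W-11: −291a + 157b = −32;  W-13−W-11: −109a + 34b = −32.
Solving gives a = 0.54523, b = 0.80676.
Then c = 262 − a·286 − b·73 = 47.17.
At (208, 101): z_contact = 113.41 + 81.48 + 47.17 = 242.06 m.
Depth below ground = 347.5 − 242.06 = 105.4 m.

105.4 m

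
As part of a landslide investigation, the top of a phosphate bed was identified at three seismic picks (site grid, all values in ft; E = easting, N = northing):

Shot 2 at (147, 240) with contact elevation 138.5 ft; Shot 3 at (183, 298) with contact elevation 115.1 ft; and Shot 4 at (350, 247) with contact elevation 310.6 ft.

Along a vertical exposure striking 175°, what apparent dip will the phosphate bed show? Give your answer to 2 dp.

45.65°

Two edge vectors: Shot 2→Shot 3 = (36, 58, -23.4), Shot 2→Shot 4 = (203, 7, 172.1).
Normal n = (Shot 2→Shot 3) × (Shot 2→Shot 4) = (10145.6, -10945.8, -11522).
So ∂z/∂E = −n_x/n_z = 0.88054 and ∂z/∂N = −n_y/n_z = −0.94999.
Unit vector along 175° is (sin 175°, cos 175°) = (0.0872, -0.9962).
Slope in that direction = a·(0.0872) + b·(-0.9962) = 1.02312.
Apparent dip = arctan|1.02312| = 45.65° (true dip is 52.3°, so apparent ≤ true as expected).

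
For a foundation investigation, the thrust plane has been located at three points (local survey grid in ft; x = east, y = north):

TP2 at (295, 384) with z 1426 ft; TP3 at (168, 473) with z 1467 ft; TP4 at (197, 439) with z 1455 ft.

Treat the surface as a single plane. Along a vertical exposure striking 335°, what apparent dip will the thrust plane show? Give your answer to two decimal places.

Let the plane be z = a·x + b·y + c.
TP3−TP2: −127a + 89b = 41;  TP4−TP2: −98a + 55b = 29.
Solving gives a = −0.18768, b = 0.19286.
Unit vector along 335° is (sin 335°, cos 335°) = (-0.4226, 0.9063).
Slope in that direction = a·(-0.4226) + b·(0.9063) = 0.25411.
Apparent dip = arctan|0.25411| = 14.26° (true dip is 15.1°, so apparent ≤ true as expected).

14.26°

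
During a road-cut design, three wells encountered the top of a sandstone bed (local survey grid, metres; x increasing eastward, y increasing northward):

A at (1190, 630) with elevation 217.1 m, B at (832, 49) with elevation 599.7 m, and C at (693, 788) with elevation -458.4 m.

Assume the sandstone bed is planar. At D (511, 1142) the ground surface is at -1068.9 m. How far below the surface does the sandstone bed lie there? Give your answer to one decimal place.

Let the plane be z = a·x + b·y + c.
B−A: −358a − 581b = 382.6;  C−A: −497a + 158b = −675.5.
Solving gives a = 0.961467, b = −1.250955.
Then c = 217.1 − a·1190 − b·630 = −138.94.
At (511, 1142): z_contact = 491.31 − 1428.59 − 138.94 = -1076.23 m.
Depth below ground = -1068.9 − (-1076.23) = 7.3 m.

7.3 m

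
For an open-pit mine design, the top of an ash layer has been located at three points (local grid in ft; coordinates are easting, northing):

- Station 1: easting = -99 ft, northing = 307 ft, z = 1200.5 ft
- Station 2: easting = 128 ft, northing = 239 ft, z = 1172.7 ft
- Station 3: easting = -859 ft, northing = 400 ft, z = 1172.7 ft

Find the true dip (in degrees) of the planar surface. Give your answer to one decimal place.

42.3°

Let the plane be z = a·easting + b·northing + c.
Station 2−Station 1: 227a − 68b = −27.8;  Station 3−Station 1: −760a + 93b = −27.8.
Solving gives a = 0.14642, b = 0.89760.
Gradient magnitude |∇z| = √(a² + b²) = √(0.02144 + 0.80568) = 0.90946.
True dip = arctan(0.90946) = 42.3°, dipping toward S (azimuth ≈ 189°).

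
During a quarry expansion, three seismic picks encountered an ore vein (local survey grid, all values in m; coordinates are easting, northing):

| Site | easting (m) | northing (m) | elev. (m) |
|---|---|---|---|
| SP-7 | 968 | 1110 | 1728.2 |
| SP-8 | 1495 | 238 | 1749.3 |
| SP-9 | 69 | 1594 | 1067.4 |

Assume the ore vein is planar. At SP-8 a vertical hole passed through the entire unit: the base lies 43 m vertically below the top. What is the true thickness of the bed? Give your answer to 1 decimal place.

Two edge vectors: SP-7→SP-8 = (527, -872, 21.1), SP-7→SP-9 = (-899, 484, -660.8).
Normal n = (SP-7→SP-8) × (SP-7→SP-9) = (566005.2, 329272.7, -528860).
So ∂z/∂easting = −n_x/n_z = 1.07024 and ∂z/∂northing = −n_y/n_z = 0.62261.
|∇z| = √(a²+b²) = 1.23816, so dip δ = arctan(1.23816) = 51.07°.
True thickness = vertical thickness × cos δ = 43 × cos 51.07° = 27.0 m.

27.0 m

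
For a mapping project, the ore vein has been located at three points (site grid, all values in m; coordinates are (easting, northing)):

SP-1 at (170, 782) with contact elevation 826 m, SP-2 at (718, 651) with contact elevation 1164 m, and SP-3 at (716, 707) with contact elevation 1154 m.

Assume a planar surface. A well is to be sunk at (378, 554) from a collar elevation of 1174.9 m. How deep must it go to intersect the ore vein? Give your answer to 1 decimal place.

192.5 m

Two edge vectors: SP-1→SP-2 = (548, -131, 338), SP-1→SP-3 = (546, -75, 328).
Normal n = (SP-1→SP-2) × (SP-1→SP-3) = (-17618, 4804, 30426).
So ∂z/∂E = −n_x/n_z = 0.57904 and ∂z/∂N = −n_y/n_z = −0.15789.
Intercept c from SP-1: 826 − 98.44 + 123.47 = 851.03.
At (378, 554): z_contact = 218.88 − 87.47 + 851.03 = 982.44 m.
Depth below ground = 1174.9 − 982.44 = 192.5 m.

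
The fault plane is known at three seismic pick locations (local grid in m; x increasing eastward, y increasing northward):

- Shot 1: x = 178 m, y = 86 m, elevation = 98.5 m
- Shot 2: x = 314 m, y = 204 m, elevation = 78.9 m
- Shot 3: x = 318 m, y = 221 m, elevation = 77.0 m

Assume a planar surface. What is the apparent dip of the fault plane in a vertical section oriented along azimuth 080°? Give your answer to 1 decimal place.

Let the plane be z = a·x + b·y + c.
Shot 2−Shot 1: 136a + 118b = −19.6;  Shot 3−Shot 1: 140a + 135b = −21.5.
Solving gives a = −0.05924, b = −0.09783.
Unit vector along 080° is (sin 80°, cos 80°) = (0.9848, 0.1736).
Slope in that direction = a·(0.9848) + b·(0.1736) = −0.07533.
Apparent dip = arctan|0.07533| = 4.3° (true dip is 6.5°, so apparent ≤ true as expected).

4.3°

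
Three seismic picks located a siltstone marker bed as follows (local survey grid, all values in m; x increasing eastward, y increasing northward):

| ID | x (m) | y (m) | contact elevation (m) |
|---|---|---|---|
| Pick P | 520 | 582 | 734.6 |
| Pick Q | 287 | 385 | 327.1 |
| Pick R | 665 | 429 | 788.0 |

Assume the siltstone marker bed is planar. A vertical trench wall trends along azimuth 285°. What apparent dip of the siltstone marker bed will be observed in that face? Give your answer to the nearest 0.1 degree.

42.2°

Let the plane be z = a·x + b·y + c.
Pick Q−Pick P: −233a − 197b = −407.5;  Pick R−Pick P: 145a − 153b = 53.4.
Solving gives a = 1.13476, b = 0.72640.
Unit vector along 285° is (sin 285°, cos 285°) = (-0.9659, 0.2588).
Slope in that direction = a·(-0.9659) + b·(0.2588) = −0.90808.
Apparent dip = arctan|0.90808| = 42.2° (true dip is 53.4°, so apparent ≤ true as expected).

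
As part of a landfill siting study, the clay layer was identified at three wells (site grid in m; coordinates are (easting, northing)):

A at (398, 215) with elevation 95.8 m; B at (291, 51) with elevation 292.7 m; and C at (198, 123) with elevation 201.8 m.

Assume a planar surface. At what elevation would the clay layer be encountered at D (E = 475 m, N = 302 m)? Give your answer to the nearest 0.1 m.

-8.0 m

Let the plane be z = a·E + b·N + c.
B−A: −107a − 164b = 196.9;  C−A: −200a − 92b = 106.
Solving gives a = 0.03183, b = −1.22138.
Then c = 95.8 − a·398 − b·215 = 345.73.
At (475, 302): z = 15.1 − 368.9 + 345.73 = -8.0 m.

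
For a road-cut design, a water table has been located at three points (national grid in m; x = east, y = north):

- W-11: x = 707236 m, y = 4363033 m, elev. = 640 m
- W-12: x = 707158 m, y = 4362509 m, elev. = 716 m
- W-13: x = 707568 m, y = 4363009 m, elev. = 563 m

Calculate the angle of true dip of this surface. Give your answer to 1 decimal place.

14.8°

Let the plane be z = a·x + b·y + c.
W-12−W-11: −78a − 524b = 76;  W-13−W-11: 332a − 24b = −77.
Solving gives a = −0.23983, b = −0.10934.
Gradient magnitude |∇z| = √(a² + b²) = √(0.05752 + 0.01195) = 0.26358.
True dip = arctan(0.26358) = 14.8°, dipping toward ENE (azimuth ≈ 065°).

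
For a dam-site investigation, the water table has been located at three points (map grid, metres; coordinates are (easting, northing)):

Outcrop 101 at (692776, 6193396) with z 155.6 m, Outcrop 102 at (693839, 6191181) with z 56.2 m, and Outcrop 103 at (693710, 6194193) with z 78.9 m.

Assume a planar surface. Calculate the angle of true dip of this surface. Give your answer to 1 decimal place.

4.9°

Let the plane be z = a·E + b·N + c.
Outcrop 102−Outcrop 101: 1063a − 2215b = −99.4;  Outcrop 103−Outcrop 101: 934a + 797b = −76.7.
Solving gives a = −0.08543, b = 0.00388.
Gradient magnitude |∇z| = √(a² + b²) = √(0.00730 + 0.00002) = 0.08552.
True dip = arctan(0.08552) = 4.9°, dipping toward E (azimuth ≈ 093°).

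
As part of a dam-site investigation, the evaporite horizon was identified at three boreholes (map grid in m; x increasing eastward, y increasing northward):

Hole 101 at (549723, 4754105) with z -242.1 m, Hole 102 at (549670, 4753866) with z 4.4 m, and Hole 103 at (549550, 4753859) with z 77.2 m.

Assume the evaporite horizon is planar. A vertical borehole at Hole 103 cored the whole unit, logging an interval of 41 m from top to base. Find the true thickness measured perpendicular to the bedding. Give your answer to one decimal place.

Let the plane be z = a·x + b·y + c.
Hole 102−Hole 101: −53a − 239b = 246.5;  Hole 103−Hole 101: −173a − 246b = 319.3.
Solving gives a = −0.55366, b = −0.90860.
|∇z| = √(a²+b²) = 1.06400, so dip δ = arctan(1.06400) = 46.78°.
True thickness = vertical thickness × cos δ = 41 × cos 46.78° = 28.1 m.

28.1 m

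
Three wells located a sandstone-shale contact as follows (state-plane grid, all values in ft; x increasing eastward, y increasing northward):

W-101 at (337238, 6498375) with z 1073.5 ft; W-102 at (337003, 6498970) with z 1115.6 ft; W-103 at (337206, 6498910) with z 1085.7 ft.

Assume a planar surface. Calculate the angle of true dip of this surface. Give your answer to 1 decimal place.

Let the plane be z = a·x + b·y + c.
W-102−W-101: −235a + 595b = 42.1;  W-103−W-101: −32a + 535b = 12.2.
Solving gives a = −0.14308, b = 0.01425.
Gradient magnitude |∇z| = √(a² + b²) = √(0.02047 + 0.00020) = 0.14379.
True dip = arctan(0.14379) = 8.2°, dipping toward E (azimuth ≈ 096°).

8.2°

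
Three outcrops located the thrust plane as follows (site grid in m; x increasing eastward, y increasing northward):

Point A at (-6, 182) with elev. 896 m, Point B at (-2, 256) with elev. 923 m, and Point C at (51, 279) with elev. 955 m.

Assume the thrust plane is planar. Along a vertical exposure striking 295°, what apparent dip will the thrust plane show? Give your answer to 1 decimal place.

15.1°

Two edge vectors: Point A→Point B = (4, 74, 27), Point A→Point C = (57, 97, 59).
Normal n = (Point A→Point B) × (Point A→Point C) = (1747, 1303, -3830).
So ∂z/∂x = −n_x/n_z = 0.45614 and ∂z/∂y = −n_y/n_z = 0.34021.
Unit vector along 295° is (sin 295°, cos 295°) = (-0.9063, 0.4226).
Slope in that direction = a·(-0.9063) + b·(0.4226) = −0.26962.
Apparent dip = arctan|0.26962| = 15.1° (true dip is 29.6°, so apparent ≤ true as expected).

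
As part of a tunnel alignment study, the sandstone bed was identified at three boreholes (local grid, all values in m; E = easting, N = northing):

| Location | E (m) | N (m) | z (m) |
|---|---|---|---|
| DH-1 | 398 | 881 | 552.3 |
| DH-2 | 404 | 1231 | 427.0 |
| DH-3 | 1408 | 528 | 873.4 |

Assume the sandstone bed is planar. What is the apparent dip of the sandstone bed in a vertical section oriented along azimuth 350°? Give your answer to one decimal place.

21.3°

Two edge vectors: DH-1→DH-2 = (6, 350, -125.3), DH-1→DH-3 = (1010, -353, 321.1).
Normal n = (DH-1→DH-2) × (DH-1→DH-3) = (68154.1, -128479.6, -355618).
So ∂z/∂E = −n_x/n_z = 0.19165 and ∂z/∂N = −n_y/n_z = −0.36129.
Unit vector along 350° is (sin 350°, cos 350°) = (-0.1736, 0.9848).
Slope in that direction = a·(-0.1736) + b·(0.9848) = −0.38908.
Apparent dip = arctan|0.38908| = 21.3° (true dip is 22.2°, so apparent ≤ true as expected).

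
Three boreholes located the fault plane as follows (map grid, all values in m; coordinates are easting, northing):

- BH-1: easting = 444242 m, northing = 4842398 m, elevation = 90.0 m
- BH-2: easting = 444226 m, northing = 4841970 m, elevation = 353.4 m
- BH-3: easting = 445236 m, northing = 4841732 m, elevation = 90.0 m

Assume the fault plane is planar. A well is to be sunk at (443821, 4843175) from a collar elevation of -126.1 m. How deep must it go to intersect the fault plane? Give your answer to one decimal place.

81.0 m

Two edge vectors: BH-1→BH-2 = (-16, -428, 263.4), BH-1→BH-3 = (994, -666, 0).
Normal n = (BH-1→BH-2) × (BH-1→BH-3) = (175424.4, 261819.6, 436088).
So ∂z/∂easting = −n_x/n_z = −0.402268350 and ∂z/∂northing = −n_y/n_z = −0.600382492.
Intercept c from BH-1: 90 + 178704.50 + 2907290.98 = 3086085.47.
At (443821, 4843175): z_contact = −178535.14 − 2907757.47 + 3086085.47 = -207.14 m.
Depth below ground = -126.1 − (-207.14) = 81.0 m.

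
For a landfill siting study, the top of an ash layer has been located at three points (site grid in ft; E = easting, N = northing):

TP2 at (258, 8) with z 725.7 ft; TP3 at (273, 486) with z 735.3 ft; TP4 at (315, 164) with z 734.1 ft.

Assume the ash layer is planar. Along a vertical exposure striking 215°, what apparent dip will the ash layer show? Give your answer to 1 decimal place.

Two edge vectors: TP2→TP3 = (15, 478, 9.6), TP2→TP4 = (57, 156, 8.4).
Normal n = (TP2→TP3) × (TP2→TP4) = (2517.6, 421.2, -24906).
So ∂z/∂E = −n_x/n_z = 0.10108 and ∂z/∂N = −n_y/n_z = 0.01691.
Unit vector along 215° is (sin 215°, cos 215°) = (-0.5736, -0.8192).
Slope in that direction = a·(-0.5736) + b·(-0.8192) = −0.07183.
Apparent dip = arctan|0.07183| = 4.1° (true dip is 5.9°, so apparent ≤ true as expected).

4.1°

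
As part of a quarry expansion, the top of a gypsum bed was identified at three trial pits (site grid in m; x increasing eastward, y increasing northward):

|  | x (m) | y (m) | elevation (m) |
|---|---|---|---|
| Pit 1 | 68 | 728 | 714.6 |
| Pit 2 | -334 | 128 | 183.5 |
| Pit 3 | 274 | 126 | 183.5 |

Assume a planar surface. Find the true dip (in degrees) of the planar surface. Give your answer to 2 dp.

Let the plane be z = a·x + b·y + c.
Pit 2−Pit 1: −402a − 600b = −531.1;  Pit 3−Pit 1: 206a − 602b = −531.1.
Solving gives a = 0.00291, b = 0.88322.
Gradient magnitude |∇z| = √(a² + b²) = √(0.00001 + 0.78008) = 0.88322.
True dip = arctan(0.88322) = 41.45°, dipping toward S (azimuth ≈ 180°).

41.45°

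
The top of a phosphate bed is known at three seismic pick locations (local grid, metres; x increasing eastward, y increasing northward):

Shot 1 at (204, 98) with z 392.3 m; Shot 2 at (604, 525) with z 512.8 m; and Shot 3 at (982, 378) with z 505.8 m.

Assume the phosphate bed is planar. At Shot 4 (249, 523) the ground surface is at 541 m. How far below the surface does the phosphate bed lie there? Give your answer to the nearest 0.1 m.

52.4 m

Two edge vectors: Shot 1→Shot 2 = (400, 427, 120.5), Shot 1→Shot 3 = (778, 280, 113.5).
Normal n = (Shot 1→Shot 2) × (Shot 1→Shot 3) = (14724.5, 48349, -220206).
So ∂z/∂x = −n_x/n_z = 0.06687 and ∂z/∂y = −n_y/n_z = 0.21956.
Intercept c from Shot 1: 392.3 − 13.64 − 21.52 = 357.14.
At (249, 523): z_contact = 16.65 + 114.83 + 357.14 = 488.62 m.
Depth below ground = 541 − 488.62 = 52.4 m.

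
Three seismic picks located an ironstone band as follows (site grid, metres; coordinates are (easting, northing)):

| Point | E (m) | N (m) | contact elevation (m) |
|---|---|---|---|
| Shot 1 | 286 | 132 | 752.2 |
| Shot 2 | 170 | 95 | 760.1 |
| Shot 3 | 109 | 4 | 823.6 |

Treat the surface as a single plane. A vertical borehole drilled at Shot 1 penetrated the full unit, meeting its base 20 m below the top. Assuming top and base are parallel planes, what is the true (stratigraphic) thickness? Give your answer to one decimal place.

Two edge vectors: Shot 1→Shot 2 = (-116, -37, 7.9), Shot 1→Shot 3 = (-177, -128, 71.4).
Normal n = (Shot 1→Shot 2) × (Shot 1→Shot 3) = (-1630.6, 6884.1, 8299).
So ∂z/∂E = −n_x/n_z = 0.19648 and ∂z/∂N = −n_y/n_z = −0.82951.
|∇z| = √(a²+b²) = 0.85246, so dip δ = arctan(0.85246) = 40.45°.
True thickness = vertical thickness × cos δ = 20 × cos 40.45° = 15.2 m.

15.2 m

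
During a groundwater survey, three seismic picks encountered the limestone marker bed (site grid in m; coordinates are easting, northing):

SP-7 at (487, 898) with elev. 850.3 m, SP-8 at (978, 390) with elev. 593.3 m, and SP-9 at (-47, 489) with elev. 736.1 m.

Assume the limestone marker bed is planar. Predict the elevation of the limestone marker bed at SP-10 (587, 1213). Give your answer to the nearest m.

Two edge vectors: SP-7→SP-8 = (491, -508, -257), SP-7→SP-9 = (-534, -409, -114.2).
Normal n = (SP-7→SP-8) × (SP-7→SP-9) = (-47099.4, 193310.2, -472091).
So ∂z/∂easting = −n_x/n_z = −0.09977 and ∂z/∂northing = −n_y/n_z = 0.40948.
Intercept c from SP-7: 850.3 + 48.59 − 367.71 = 531.18.
At (587, 1213): z = −58.6 + 496.7 + 531.18 = 969.3 m.

969 m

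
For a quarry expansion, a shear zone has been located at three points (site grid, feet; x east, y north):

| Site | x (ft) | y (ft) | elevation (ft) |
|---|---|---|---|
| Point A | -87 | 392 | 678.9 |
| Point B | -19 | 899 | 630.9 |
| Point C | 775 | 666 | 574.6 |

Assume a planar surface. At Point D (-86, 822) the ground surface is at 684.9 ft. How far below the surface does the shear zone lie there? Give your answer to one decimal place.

Two edge vectors: Point A→Point B = (68, 507, -48), Point A→Point C = (862, 274, -104.3).
Normal n = (Point A→Point B) × (Point A→Point C) = (-39728.1, -34283.6, -418402).
So ∂z/∂x = −n_x/n_z = −0.09495 and ∂z/∂y = −n_y/n_z = −0.08194.
Intercept c from Point A: 678.9 − 8.26 + 32.12 = 702.76.
At (-86, 822): z_contact = 8.17 − 67.35 + 702.76 = 643.57 ft.
Depth below ground = 684.9 − 643.57 = 41.3 ft.

41.3 ft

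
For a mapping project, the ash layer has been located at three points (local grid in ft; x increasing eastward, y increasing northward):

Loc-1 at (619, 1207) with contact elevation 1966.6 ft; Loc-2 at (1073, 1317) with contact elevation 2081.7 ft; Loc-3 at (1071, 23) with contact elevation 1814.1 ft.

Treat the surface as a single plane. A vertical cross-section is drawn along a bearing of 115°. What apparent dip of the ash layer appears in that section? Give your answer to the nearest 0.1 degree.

5.5°

Let the plane be z = a·x + b·y + c.
Loc-2−Loc-1: 454a + 110b = 115.1;  Loc-3−Loc-1: 452a − 1184b = −152.5.
Solving gives a = 0.20349, b = 0.20649.
Unit vector along 115° is (sin 115°, cos 115°) = (0.9063, -0.4226).
Slope in that direction = a·(0.9063) + b·(-0.4226) = 0.09716.
Apparent dip = arctan|0.09716| = 5.5° (true dip is 16.2°, so apparent ≤ true as expected).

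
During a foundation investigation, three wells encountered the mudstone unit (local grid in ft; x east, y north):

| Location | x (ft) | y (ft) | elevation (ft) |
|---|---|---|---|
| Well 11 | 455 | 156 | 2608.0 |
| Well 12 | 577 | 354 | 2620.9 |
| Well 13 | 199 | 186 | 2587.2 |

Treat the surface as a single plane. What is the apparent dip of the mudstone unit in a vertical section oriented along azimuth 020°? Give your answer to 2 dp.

Let the plane be z = a·x + b·y + c.
Well 12−Well 11: 122a + 198b = 12.9;  Well 13−Well 11: −256a + 30b = −20.8.
Solving gives a = 0.08290, b = 0.01407.
Unit vector along 020° is (sin 20°, cos 20°) = (0.3420, 0.9397).
Slope in that direction = a·(0.3420) + b·(0.9397) = 0.04158.
Apparent dip = arctan|0.04158| = 2.38° (true dip is 4.8°, so apparent ≤ true as expected).

2.38°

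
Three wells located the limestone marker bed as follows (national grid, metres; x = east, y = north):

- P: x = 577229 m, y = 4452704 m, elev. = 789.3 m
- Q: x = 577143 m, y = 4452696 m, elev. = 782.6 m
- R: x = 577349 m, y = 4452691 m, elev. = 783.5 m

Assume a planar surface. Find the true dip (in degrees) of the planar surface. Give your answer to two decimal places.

32.10°

Two edge vectors: P→Q = (-86, -8, -6.7), P→R = (120, -13, -5.8).
Normal n = (P→Q) × (P→R) = (-40.7, -1302.8, 2078).
So ∂z/∂x = −n_x/n_z = 0.01959 and ∂z/∂y = −n_y/n_z = 0.62695.
Gradient magnitude |∇z| = √(a² + b²) = √(0.00038 + 0.39307) = 0.62725.
True dip = arctan(0.62725) = 32.10°, dipping toward S (azimuth ≈ 182°).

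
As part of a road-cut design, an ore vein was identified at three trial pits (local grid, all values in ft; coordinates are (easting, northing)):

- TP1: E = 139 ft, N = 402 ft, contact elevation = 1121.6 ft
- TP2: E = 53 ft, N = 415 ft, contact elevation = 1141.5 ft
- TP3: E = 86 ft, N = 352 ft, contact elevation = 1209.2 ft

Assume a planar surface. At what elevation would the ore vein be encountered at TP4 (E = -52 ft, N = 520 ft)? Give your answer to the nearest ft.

Let the plane be z = a·E + b·N + c.
TP2−TP1: −86a + 13b = 19.9;  TP3−TP1: −53a − 50b = 87.6.
Solving gives a = −0.42770, b = −1.29864.
Then c = 1121.6 − a·139 − b·402 = 1703.10.
At (-52, 520): z = 22.2 − 675.3 + 1703.10 = 1050.1 ft.

1050 ft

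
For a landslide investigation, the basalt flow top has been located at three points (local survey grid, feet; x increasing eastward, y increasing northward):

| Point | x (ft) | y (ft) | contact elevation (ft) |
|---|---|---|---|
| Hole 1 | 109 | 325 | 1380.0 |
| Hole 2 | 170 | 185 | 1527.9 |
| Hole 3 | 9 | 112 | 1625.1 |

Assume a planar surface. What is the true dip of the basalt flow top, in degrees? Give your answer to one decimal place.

Two edge vectors: Hole 1→Hole 2 = (61, -140, 147.9), Hole 1→Hole 3 = (-100, -213, 245.1).
Normal n = (Hole 1→Hole 2) × (Hole 1→Hole 3) = (-2811.3, -29741.1, -26993).
So ∂z/∂x = −n_x/n_z = −0.10415 and ∂z/∂y = −n_y/n_z = −1.10181.
Gradient magnitude |∇z| = √(a² + b²) = √(0.01085 + 1.21398) = 1.10672.
True dip = arctan(1.10672) = 47.9°, dipping toward N (azimuth ≈ 005°).

47.9°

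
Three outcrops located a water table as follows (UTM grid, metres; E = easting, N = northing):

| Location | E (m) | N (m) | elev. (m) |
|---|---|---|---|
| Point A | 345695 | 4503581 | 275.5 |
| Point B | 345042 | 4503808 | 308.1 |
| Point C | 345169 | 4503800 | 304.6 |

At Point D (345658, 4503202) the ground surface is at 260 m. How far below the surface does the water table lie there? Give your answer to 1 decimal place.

13.4 m

Two edge vectors: Point A→Point B = (-653, 227, 32.6), Point A→Point C = (-526, 219, 29.1).
Normal n = (Point A→Point B) × (Point A→Point C) = (-533.7, 1854.7, -23605).
So ∂z/∂E = −n_x/n_z = −0.022609617 and ∂z/∂N = −n_y/n_z = 0.078572336.
Intercept c from Point A: 275.5 + 7816.03 − 353856.88 = −345765.35.
At (345658, 4503202): z_contact = −7815.19 + 353827.10 − 345765.35 = 246.56 m.
Depth below ground = 260 − 246.56 = 13.4 m.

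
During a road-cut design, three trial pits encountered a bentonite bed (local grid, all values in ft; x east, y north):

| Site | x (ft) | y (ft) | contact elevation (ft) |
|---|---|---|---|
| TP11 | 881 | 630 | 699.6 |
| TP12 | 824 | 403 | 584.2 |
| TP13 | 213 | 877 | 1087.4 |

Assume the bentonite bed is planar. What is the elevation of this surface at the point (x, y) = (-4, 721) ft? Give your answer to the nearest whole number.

Let the plane be z = a·x + b·y + c.
TP12−TP11: −57a − 227b = −115.4;  TP13−TP11: −668a + 247b = 387.8.
Solving gives a = −0.35921, b = 0.59857.
Then c = 699.6 − a·881 − b·630 = 638.97.
At (-4, 721): z = 1.4 + 431.6 + 638.97 = 1072.0 ft.

1072 ft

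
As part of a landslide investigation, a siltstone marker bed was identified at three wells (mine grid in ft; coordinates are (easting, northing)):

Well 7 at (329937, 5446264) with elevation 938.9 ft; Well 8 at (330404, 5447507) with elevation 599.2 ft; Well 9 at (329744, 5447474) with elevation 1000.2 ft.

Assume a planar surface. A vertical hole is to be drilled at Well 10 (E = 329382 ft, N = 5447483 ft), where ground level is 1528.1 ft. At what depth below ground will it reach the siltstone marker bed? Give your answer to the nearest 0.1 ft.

Let the plane be z = a·E + b·N + c.
Well 8−Well 7: 467a + 1243b = −339.7;  Well 9−Well 7: −193a + 1210b = 61.3.
Solving gives a = −0.605281570, b = −0.045883755.
Then c = 938.9 − a·329937 − b·5446264 = 450538.73.
At (329382, 5447483): z_contact = −199368.85 − 249950.97 + 450538.73 = 1218.90 ft.
Depth below ground = 1528.1 − 1218.90 = 309.2 ft.

309.2 ft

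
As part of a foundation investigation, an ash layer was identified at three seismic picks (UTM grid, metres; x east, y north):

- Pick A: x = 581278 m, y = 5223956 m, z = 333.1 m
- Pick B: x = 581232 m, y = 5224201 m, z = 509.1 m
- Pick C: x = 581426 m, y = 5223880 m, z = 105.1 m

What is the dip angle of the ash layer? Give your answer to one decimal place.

Let the plane be z = a·x + b·y + c.
Pick B−Pick A: −46a + 245b = 176;  Pick C−Pick A: 148a − 76b = −228.
Solving gives a = −1.29667, b = 0.47491.
Gradient magnitude |∇z| = √(a² + b²) = √(1.68135 + 0.22554) = 1.38090.
True dip = arctan(1.38090) = 54.1°, dipping toward ESE (azimuth ≈ 110°).

54.1°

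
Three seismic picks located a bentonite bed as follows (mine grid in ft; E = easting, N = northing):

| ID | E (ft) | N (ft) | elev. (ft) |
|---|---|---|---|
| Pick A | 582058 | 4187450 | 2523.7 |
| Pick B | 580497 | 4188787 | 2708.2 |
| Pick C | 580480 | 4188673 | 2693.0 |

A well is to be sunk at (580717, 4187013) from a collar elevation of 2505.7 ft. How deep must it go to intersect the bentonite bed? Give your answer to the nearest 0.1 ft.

Let the plane be z = a·E + b·N + c.
Pick B−Pick A: −1561a + 1337b = 184.5;  Pick C−Pick A: −1578a + 1223b = 169.3.
Solving gives a = −0.003540908, b = 0.133861363.
Then c = 2523.7 − a·582058 − b·4187450 = −555953.05.
At (580717, 4187013): z_contact = −2056.27 + 560479.27 − 555953.05 = 2469.95 ft.
Depth below ground = 2505.7 − 2469.95 = 35.7 ft.

35.7 ft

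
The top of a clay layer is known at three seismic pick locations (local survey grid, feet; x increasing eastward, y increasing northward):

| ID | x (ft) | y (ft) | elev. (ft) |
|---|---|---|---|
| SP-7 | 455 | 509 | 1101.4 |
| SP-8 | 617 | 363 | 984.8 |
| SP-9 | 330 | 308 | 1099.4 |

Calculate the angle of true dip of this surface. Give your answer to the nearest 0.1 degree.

Two edge vectors: SP-7→SP-8 = (162, -146, -116.6), SP-7→SP-9 = (-125, -201, -2).
Normal n = (SP-7→SP-8) × (SP-7→SP-9) = (-23144.6, 14899, -50812).
So ∂z/∂x = −n_x/n_z = −0.45549 and ∂z/∂y = −n_y/n_z = 0.29322.
Gradient magnitude |∇z| = √(a² + b²) = √(0.20748 + 0.08598) = 0.54171.
True dip = arctan(0.54171) = 28.4°, dipping toward ESE (azimuth ≈ 123°).

28.4°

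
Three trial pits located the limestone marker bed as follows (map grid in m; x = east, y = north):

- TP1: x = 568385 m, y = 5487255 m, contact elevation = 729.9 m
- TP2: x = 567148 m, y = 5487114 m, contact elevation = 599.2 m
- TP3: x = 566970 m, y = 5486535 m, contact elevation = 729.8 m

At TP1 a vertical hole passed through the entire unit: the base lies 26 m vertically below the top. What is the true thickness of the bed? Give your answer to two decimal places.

Let the plane be z = a·x + b·y + c.
TP2−TP1: −1237a − 141b = −130.7;  TP3−TP1: −1415a − 720b = −0.1.
Solving gives a = 0.13614, b = −0.26741.
|∇z| = √(a²+b²) = 0.30007, so dip δ = arctan(0.30007) = 16.70°.
True thickness = vertical thickness × cos δ = 26 × cos 16.70° = 24.90 m.

24.90 m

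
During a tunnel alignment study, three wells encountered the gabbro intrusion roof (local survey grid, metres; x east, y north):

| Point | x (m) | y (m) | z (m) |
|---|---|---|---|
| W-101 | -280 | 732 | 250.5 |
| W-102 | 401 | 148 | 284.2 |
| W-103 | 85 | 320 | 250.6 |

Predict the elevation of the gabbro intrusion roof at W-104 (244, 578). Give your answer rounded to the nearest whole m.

330 m

Let the plane be z = a·x + b·y + c.
W-102−W-101: 681a − 584b = 33.7;  W-103−W-101: 365a − 412b = 0.1.
Solving gives a = 0.20510, b = 0.18146.
Then c = 250.5 − a·-280 − b·732 = 175.10.
At (244, 578): z = 50.0 + 104.9 + 175.10 = 330.0 m.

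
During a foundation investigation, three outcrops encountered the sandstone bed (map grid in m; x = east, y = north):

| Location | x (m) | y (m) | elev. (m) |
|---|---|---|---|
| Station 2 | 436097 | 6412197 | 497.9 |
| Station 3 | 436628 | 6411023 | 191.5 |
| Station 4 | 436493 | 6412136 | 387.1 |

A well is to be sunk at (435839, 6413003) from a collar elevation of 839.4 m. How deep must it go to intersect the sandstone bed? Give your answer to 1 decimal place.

158.6 m

Two edge vectors: Station 2→Station 3 = (531, -1174, -306.4), Station 2→Station 4 = (396, -61, -110.8).
Normal n = (Station 2→Station 3) × (Station 2→Station 4) = (111388.8, -62499.6, 432513).
So ∂z/∂x = −n_x/n_z = −0.257538617 and ∂z/∂y = −n_y/n_z = 0.144503402.
Intercept c from Station 2: 497.9 + 112311.82 − 926584.28 = −813774.56.
At (435839, 6413003): z_contact = −112245.37 + 926700.75 − 813774.56 = 680.81 m.
Depth below ground = 839.4 − 680.81 = 158.6 m.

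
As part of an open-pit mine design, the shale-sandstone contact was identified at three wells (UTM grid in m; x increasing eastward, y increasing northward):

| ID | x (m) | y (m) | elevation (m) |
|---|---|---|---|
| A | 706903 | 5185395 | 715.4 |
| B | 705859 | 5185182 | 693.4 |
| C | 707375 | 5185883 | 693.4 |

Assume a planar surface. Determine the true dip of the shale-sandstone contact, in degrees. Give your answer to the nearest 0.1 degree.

Two edge vectors: A→B = (-1044, -213, -22), A→C = (472, 488, -22).
Normal n = (A→B) × (A→C) = (15422, -33352, -408936).
So ∂z/∂x = −n_x/n_z = 0.03771 and ∂z/∂y = −n_y/n_z = −0.08156.
Gradient magnitude |∇z| = √(a² + b²) = √(0.00142 + 0.00665) = 0.08986.
True dip = arctan(0.08986) = 5.1°, dipping toward NNW (azimuth ≈ 335°).

5.1°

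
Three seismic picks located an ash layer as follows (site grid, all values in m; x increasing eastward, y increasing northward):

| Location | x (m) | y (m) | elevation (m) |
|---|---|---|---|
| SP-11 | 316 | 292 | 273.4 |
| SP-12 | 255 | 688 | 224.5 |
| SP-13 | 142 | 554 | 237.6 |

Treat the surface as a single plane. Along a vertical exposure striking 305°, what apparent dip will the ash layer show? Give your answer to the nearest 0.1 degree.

Let the plane be z = a·x + b·y + c.
SP-12−SP-11: −61a + 396b = −48.9;  SP-13−SP-11: −174a + 262b = −35.8.
Solving gives a = 0.02579, b = −0.11951.
Unit vector along 305° is (sin 305°, cos 305°) = (-0.8192, 0.5736).
Slope in that direction = a·(-0.8192) + b·(0.5736) = −0.08968.
Apparent dip = arctan|0.08968| = 5.1° (true dip is 7.0°, so apparent ≤ true as expected).

5.1°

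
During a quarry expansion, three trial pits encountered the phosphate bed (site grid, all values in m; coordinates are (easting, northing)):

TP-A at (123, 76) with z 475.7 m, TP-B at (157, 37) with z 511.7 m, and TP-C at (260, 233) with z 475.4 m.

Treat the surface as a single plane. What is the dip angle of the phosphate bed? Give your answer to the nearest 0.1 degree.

Let the plane be z = a·E + b·N + c.
TP-B−TP-A: 34a − 39b = 36;  TP-C−TP-A: 137a + 157b = −0.3.
Solving gives a = 0.52807, b = −0.46271.
Gradient magnitude |∇z| = √(a² + b²) = √(0.27886 + 0.21410) = 0.70211.
True dip = arctan(0.70211) = 35.1°, dipping toward NW (azimuth ≈ 311°).

35.1°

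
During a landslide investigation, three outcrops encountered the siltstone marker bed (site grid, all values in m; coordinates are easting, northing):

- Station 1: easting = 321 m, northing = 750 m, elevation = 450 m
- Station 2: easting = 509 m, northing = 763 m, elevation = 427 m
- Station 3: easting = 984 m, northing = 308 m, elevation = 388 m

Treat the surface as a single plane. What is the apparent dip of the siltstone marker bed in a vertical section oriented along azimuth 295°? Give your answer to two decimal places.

Let the plane be z = a·easting + b·northing + c.
Station 2−Station 1: 188a + 13b = −23;  Station 3−Station 1: 663a − 442b = −62.
Solving gives a = −0.11963, b = −0.03918.
Unit vector along 295° is (sin 295°, cos 295°) = (-0.9063, 0.4226).
Slope in that direction = a·(-0.9063) + b·(0.4226) = 0.09187.
Apparent dip = arctan|0.09187| = 5.25° (true dip is 7.2°, so apparent ≤ true as expected).

5.25°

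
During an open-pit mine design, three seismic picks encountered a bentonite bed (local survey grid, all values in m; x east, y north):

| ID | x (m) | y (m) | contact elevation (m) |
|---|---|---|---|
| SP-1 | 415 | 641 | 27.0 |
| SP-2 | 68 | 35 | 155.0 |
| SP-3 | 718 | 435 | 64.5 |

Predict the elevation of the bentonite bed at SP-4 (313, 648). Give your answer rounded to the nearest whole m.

Two edge vectors: SP-1→SP-2 = (-347, -606, 128), SP-1→SP-3 = (303, -206, 37.5).
Normal n = (SP-1→SP-2) × (SP-1→SP-3) = (3643, 51796.5, 255100).
So ∂z/∂x = −n_x/n_z = −0.01428 and ∂z/∂y = −n_y/n_z = −0.20304.
Intercept c from SP-1: 27 + 5.93 + 130.15 = 163.08.
At (313, 648): z = −4.5 − 131.6 + 163.08 = 27.0 m.

27 m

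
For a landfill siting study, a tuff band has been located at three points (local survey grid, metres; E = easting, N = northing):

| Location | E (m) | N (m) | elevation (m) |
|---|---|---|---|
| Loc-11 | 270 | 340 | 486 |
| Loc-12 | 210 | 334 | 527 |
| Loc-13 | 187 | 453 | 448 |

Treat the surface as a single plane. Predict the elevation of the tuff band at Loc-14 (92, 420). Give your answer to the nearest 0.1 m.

Two edge vectors: Loc-11→Loc-12 = (-60, -6, 41), Loc-11→Loc-13 = (-83, 113, -38).
Normal n = (Loc-11→Loc-12) × (Loc-11→Loc-13) = (-4405, -5683, -7278).
So ∂z/∂E = −n_x/n_z = −0.60525 and ∂z/∂N = −n_y/n_z = −0.78085.
Intercept c from Loc-11: 486 + 163.42 + 265.49 = 914.90.
At (92, 420): z = −55.7 − 328.0 + 914.90 = 531.3 m.

531.3 m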